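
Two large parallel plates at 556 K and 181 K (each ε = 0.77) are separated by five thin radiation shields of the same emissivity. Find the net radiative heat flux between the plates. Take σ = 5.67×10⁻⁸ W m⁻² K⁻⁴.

q ≈ 559 W/m²

Each of the 6 gaps contributes resistance (2/ε − 1) = 2/0.77 − 1 = 1.597; total = 9.584.
q = σ(T₁⁴ − T₂⁴) / 9.584 = 5.67×10⁻⁸ × 9.45×10^10 / 9.584 = 559 W/m².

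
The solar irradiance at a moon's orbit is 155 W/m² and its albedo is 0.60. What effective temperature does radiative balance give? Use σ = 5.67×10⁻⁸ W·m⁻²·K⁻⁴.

Power absorbed = (1−a)S·πR²; power emitted = 4πR²σT⁴. Equating and cancelling πR²:
T = ((1−a)S / 4σ)^(1/4) = (62.0 / (4 × 5.67×10⁻⁸))^(1/4) = (2.73×10^8)^(1/4).
T = 129 K.

T ≈ 129 K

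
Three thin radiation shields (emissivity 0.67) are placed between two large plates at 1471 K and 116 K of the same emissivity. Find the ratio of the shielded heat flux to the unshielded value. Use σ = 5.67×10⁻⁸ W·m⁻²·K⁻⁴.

With N identical shields there are N+1 = 4 gaps in series, each with the same radiative resistance, so the flux falls to 1/(N+1) of its unshielded value.

ratio ≈ 0.250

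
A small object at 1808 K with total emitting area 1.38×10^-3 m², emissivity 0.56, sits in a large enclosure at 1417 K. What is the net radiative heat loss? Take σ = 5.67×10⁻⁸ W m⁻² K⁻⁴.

Q ≈ 292 W

Q = εσA(T⁴ − T_s⁴). T⁴ − T_s⁴ = (1808)⁴ − (1417)⁴ = 1.07×10^13 − 4.03×10^12 = 6.65×10^12 K⁴.
Q = 0.56 × 5.67×10⁻⁸ × 1.38×10^-3 × 6.65×10^12 = 292 W.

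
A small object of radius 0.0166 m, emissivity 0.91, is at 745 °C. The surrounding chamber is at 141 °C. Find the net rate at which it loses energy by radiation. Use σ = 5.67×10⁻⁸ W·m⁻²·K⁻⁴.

Q ≈ 187 W

A = 4πr² = 4π × (0.0166)² = 3.46×10^-3 m².
Convert: 745 °C = 1018 K; 141 °C = 414 K.
Q = εσA(T⁴ − T_s⁴). T⁴ − T_s⁴ = (1018)⁴ − (414)⁴ = 1.07×10^12 − 2.94×10^10 = 1.04×10^12 K⁴.
Q = 0.91 × 5.67×10⁻⁸ × 3.46×10^-3 × 1.04×10^12 = 187 W.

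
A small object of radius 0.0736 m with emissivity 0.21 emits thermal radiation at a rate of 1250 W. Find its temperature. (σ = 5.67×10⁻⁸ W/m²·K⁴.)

T ≈ 1110 K

A = 4πr² = 4π × (0.0736)² = 0.0681 m².
From P = εσAT⁴, T = (P / εσA)^(1/4) = (1250 / (0.21 × 5.67×10⁻⁸ × 0.0681))^(1/4).
T = (1.54×10^12)^(1/4) = 1110 K.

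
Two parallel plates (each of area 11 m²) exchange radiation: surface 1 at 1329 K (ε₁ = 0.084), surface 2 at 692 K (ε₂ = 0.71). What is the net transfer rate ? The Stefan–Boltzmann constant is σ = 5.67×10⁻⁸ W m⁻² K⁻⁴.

Q ≈ 1.46×10^5 W

For two large parallel gray plates, q = σ(T₁⁴ − T₂⁴) / (1/ε₁ + 1/ε₂ − 1).
1/ε₁ + 1/ε₂ − 1 = 1/0.084 + 1/0.71 − 1 = 12.31.
T₁⁴ − T₂⁴ = 3.12×10^12 − 2.29×10^11 = 2.89×10^12 K⁴.
q = 5.67×10⁻⁸ × 2.89×10^12 / 12.31 = 13300 W/m².
Q = q·A = 13300 × 11 = 1.46×10^5 W.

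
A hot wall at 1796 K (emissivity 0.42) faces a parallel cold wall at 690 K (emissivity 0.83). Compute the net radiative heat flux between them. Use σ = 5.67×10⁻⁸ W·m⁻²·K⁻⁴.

For two large parallel gray plates, q = σ(T₁⁴ − T₂⁴) / (1/ε₁ + 1/ε₂ − 1).
1/ε₁ + 1/ε₂ − 1 = 1/0.42 + 1/0.83 − 1 = 2.586.
T₁⁴ − T₂⁴ = 1.04×10^13 − 2.27×10^11 = 1.02×10^13 K⁴.
q = 5.67×10⁻⁸ × 1.02×10^13 / 2.586 = 2.23×10^5 W/m².

q ≈ 2.23×10^5 W/m²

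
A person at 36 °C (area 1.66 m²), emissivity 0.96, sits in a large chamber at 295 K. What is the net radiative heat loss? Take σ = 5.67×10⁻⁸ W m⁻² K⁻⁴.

Q ≈ 139 W

Convert: 36 °C = 309 K.
Q = εσA(T⁴ − T_s⁴). T⁴ − T_s⁴ = (309)⁴ − (295)⁴ = 9.12×10^9 − 7.57×10^9 = 1.54×10^9 K⁴.
Q = 0.96 × 5.67×10⁻⁸ × 1.66 × 1.54×10^9 = 139 W.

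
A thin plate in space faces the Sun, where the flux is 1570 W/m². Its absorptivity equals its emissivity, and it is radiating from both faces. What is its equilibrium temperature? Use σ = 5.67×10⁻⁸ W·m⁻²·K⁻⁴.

T ≈ 343 K

Absorbed flux αS = emitted flux 2εσT⁴ per unit area; with α = ε this gives T = (S/2σ)^(1/4).
T = (1570 / (2 × 5.67×10⁻⁸))^(1/4) = (1.38×10^10)^(1/4).
T = 343 K.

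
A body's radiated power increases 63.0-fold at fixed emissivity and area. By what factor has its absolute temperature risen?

P ∝ T⁴ ⇒ T ∝ P^(1/4), so T scales by (63.0)^(1/4) = 2.82.

factor ≈ 2.82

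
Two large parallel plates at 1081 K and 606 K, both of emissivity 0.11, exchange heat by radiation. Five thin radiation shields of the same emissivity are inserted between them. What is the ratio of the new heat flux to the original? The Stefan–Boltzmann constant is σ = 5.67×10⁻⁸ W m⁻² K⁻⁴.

With N identical shields there are N+1 = 6 gaps in series, each with the same radiative resistance, so the flux falls to 1/(N+1) of its unshielded value.

ratio ≈ 0.167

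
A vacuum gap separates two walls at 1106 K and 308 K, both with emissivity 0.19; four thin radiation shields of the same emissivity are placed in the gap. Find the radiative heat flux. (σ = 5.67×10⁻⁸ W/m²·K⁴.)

Each of the 5 gaps contributes resistance (2/ε − 1) = 2/0.19 − 1 = 9.526; total = 47.63.
q = σ(T₁⁴ − T₂⁴) / 47.63 = 5.67×10⁻⁸ × 1.49×10^12 / 47.63 = 1770 W/m².

q ≈ 1770 W/m²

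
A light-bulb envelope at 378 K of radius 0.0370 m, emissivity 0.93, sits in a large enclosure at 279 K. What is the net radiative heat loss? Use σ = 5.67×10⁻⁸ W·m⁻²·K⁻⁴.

Q ≈ 13.0 W

A = 4πr² = 4π × (0.0370)² = 0.0172 m².
Q = εσA(T⁴ − T_s⁴). T⁴ − T_s⁴ = (378)⁴ − (279)⁴ = 2.04×10^10 − 6.06×10^9 = 1.44×10^10 K⁴.
Q = 0.93 × 5.67×10⁻⁸ × 0.0172 × 1.44×10^10 = 13.0 W.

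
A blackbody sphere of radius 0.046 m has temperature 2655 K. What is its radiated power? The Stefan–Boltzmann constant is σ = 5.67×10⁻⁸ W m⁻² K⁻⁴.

P ≈ 74900 W

A = 4πr² = 4π × (0.046)² = 0.0266 m².
P = σAT⁴ = 5.67×10⁻⁸ × 0.0266 × (2655)⁴ = 5.67×10⁻⁸ × 0.0266 × 4.97×10^13.
P = 74900 W.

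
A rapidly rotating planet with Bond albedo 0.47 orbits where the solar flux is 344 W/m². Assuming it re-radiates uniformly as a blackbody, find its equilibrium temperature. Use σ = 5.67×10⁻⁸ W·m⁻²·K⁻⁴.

Power absorbed = (1−a)S·πR²; power emitted = 4πR²σT⁴. Equating and cancelling πR²:
T = ((1−a)S / 4σ)^(1/4) = (182 / (4 × 5.67×10⁻⁸))^(1/4) = (8.04×10^8)^(1/4).
T = 168 K.

T ≈ 168 K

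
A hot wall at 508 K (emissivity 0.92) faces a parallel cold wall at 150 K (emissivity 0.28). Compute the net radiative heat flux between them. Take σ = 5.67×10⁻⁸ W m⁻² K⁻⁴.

q ≈ 1020 W/m²

For two large parallel gray plates, q = σ(T₁⁴ − T₂⁴) / (1/ε₁ + 1/ε₂ − 1).
1/ε₁ + 1/ε₂ − 1 = 1/0.92 + 1/0.28 − 1 = 3.658.
T₁⁴ − T₂⁴ = 6.66×10^10 − 5.06×10^8 = 6.61×10^10 K⁴.
q = 5.67×10⁻⁸ × 6.61×10^10 / 3.658 = 1020 W/m².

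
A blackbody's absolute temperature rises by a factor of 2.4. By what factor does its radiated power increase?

factor ≈ 33.2

P ∝ T⁴, so the power scales as (2.4)⁴ = 33.2.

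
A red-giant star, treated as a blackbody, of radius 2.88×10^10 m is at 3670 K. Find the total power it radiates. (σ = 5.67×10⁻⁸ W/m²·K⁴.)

A = 4πr² = 4π × (2.88×10^10)² = 1.04×10^22 m².
P = σAT⁴ = 5.67×10⁻⁸ × 1.04×10^22 × (3670)⁴ = 5.67×10⁻⁸ × 1.04×10^22 × 1.81×10^14.
P = 1.07×10^29 W.

P ≈ 1.07×10^29 W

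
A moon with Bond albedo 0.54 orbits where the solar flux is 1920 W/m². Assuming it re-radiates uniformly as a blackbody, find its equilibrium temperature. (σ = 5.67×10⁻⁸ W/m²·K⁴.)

T ≈ 250 K

Power absorbed = (1−a)S·πR²; power emitted = 4πR²σT⁴. Equating and cancelling πR²:
T = ((1−a)S / 4σ)^(1/4) = (883 / (4 × 5.67×10⁻⁸))^(1/4) = (3.89×10^9)^(1/4).
T = 250 K.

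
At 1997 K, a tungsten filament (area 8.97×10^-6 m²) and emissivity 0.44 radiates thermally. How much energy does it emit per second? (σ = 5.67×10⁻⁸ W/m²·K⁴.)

P ≈ 3.56 W

Stefan–Boltzmann: P = εσAT⁴ = 0.44 × 5.67×10⁻⁸ × 8.97×10^-6 × (1997)⁴ = 0.44 × 5.67×10⁻⁸ × 8.97×10^-6 × 1.59×10^13.
P = 3.56 W.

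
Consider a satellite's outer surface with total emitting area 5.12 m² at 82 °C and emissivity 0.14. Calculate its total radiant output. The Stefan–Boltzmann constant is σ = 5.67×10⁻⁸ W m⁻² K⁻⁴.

82 °C = 355 K.
P = εσAT⁴ = 0.14 × 5.67×10⁻⁸ × 5.12 × (355)⁴ = 0.14 × 5.67×10⁻⁸ × 5.12 × 1.59×10^10.
P = 645 W.

P ≈ 645 W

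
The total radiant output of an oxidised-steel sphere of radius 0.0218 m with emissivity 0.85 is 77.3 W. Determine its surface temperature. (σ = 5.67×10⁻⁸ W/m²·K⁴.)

T ≈ 720 K

A = 4πr² = 4π × (0.0218)² = 5.97×10^-3 m².
From P = εσAT⁴, T = (P / εσA)^(1/4) = (77.3 / (0.85 × 5.67×10⁻⁸ × 5.97×10^-3))^(1/4).
T = (2.69×10^11)^(1/4) = 720 K.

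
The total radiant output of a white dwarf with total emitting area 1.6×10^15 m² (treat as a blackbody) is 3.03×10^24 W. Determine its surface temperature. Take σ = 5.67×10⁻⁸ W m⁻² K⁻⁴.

From P = σAT⁴, T = (P / σA)^(1/4) = (3.03×10^24 / (5.67×10⁻⁸ × 1.60×10^15))^(1/4).
T = (3.34×10^16)^(1/4) = 13500 K.

T ≈ 13500 K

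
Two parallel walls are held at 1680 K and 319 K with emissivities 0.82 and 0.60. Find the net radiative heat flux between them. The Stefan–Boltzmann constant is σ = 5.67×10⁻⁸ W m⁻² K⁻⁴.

For two large parallel gray plates, q = σ(T₁⁴ − T₂⁴) / (1/ε₁ + 1/ε₂ − 1).
1/ε₁ + 1/ε₂ − 1 = 1/0.82 + 1/0.60 − 1 = 1.886.
T₁⁴ − T₂⁴ = 7.97×10^12 − 1.04×10^10 = 7.96×10^12 K⁴.
q = 5.67×10⁻⁸ × 7.96×10^12 / 1.886 = 2.39×10^5 W/m².

q ≈ 2.39×10^5 W/m²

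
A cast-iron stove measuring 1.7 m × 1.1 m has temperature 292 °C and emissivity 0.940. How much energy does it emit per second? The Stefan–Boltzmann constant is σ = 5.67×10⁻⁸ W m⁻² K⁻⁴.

P ≈ 10200 W

A = 1.7 × 1.1 = 1.87 m².
292 °C = 565 K.
P = εσAT⁴ = 0.940 × 5.67×10⁻⁸ × 1.87 × (565)⁴ = 0.940 × 5.67×10⁻⁸ × 1.87 × 1.02×10^11.
P = 10200 W.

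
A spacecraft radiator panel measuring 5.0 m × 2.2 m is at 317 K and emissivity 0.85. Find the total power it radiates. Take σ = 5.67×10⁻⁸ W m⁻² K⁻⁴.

P ≈ 5350 W

A = 5.0 × 2.2 = 11.0 m².
P = εσAT⁴ = 0.85 × 5.67×10⁻⁸ × 11.0 × (317)⁴ = 0.85 × 5.67×10⁻⁸ × 11.0 × 1.01×10^10.
P = 5350 W.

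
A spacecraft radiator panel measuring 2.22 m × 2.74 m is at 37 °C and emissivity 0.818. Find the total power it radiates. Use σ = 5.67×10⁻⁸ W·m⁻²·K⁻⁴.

P ≈ 2610 W

A = 2.22 × 2.74 = 6.08 m².
37 °C = 310 K.
P = εσAT⁴ = 0.818 × 5.67×10⁻⁸ × 6.08 × (310)⁴ = 0.818 × 5.67×10⁻⁸ × 6.08 × 9.24×10^9.
P = 2610 W.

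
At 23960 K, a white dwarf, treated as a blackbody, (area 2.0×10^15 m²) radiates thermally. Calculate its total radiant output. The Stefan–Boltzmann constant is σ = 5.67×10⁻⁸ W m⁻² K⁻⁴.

P ≈ 3.74×10^25 W

P = σAT⁴ = 5.67×10⁻⁸ × 2.00×10^15 × (23960)⁴ = 5.67×10⁻⁸ × 2.00×10^15 × 3.30×10^17.
P = 3.74×10^25 W.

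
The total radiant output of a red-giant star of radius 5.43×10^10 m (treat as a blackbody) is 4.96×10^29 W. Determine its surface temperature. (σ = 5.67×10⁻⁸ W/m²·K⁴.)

A = 4πr² = 4π × (5.43×10^10)² = 3.71×10^22 m².
From P = σAT⁴, T = (P / σA)^(1/4) = (4.96×10^29 / (5.67×10⁻⁸ × 3.71×10^22))^(1/4).
T = (2.36×10^14)^(1/4) = 3920 K.

T ≈ 3920 K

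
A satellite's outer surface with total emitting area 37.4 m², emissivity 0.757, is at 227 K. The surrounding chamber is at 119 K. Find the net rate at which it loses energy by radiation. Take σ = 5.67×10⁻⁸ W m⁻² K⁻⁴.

Q ≈ 3940 W

Q = εσA(T⁴ − T_s⁴). T⁴ − T_s⁴ = (227)⁴ − (119)⁴ = 2.66×10^9 − 2.01×10^8 = 2.45×10^9 K⁴.
Q = 0.757 × 5.67×10⁻⁸ × 37.4 × 2.45×10^9 = 3940 W.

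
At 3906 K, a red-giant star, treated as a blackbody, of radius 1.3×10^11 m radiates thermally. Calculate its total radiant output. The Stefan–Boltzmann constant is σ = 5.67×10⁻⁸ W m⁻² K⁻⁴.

A = 4πr² = 4π × (1.3×10^11)² = 2.12×10^23 m².
P = σAT⁴ = 5.67×10⁻⁸ × 2.12×10^23 × (3906)⁴ = 5.67×10⁻⁸ × 2.12×10^23 × 2.33×10^14.
P = 2.80×10^30 W.

P ≈ 2.80×10^30 W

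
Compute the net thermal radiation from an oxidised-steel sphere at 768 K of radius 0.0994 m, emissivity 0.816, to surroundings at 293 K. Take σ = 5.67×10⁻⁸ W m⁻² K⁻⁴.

A = 4πr² = 4π × (0.0994)² = 0.124 m².
Q = εσA(T⁴ − T_s⁴). T⁴ − T_s⁴ = (768)⁴ − (293)⁴ = 3.48×10^11 − 7.37×10^9 = 3.41×10^11 K⁴.
Q = 0.816 × 5.67×10⁻⁸ × 0.124 × 3.41×10^11 = 1960 W.

Q ≈ 1960 W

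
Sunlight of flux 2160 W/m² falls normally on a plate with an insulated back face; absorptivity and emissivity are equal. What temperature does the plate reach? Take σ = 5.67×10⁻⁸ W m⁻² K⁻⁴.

T ≈ 442 K

Absorbed flux αS = emitted flux εσT⁴ (one radiating face); with α = ε, T = (S/σ)^(1/4).
T = (2160 / 5.67×10⁻⁸)^(1/4) = (3.81×10^10)^(1/4).
T = 442 K.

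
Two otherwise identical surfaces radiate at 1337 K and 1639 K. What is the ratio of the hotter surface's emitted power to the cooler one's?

P ∝ T⁴, so the ratio is (1639/1337)⁴ = (1.226)⁴ = 2.26.

ratio ≈ 2.26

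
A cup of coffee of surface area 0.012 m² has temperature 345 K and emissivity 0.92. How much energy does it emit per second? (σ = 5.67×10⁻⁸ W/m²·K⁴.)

P ≈ 8.87 W

P = εσAT⁴ = 0.92 × 5.67×10⁻⁸ × 0.0120 × (345)⁴ = 0.92 × 5.67×10⁻⁸ × 0.0120 × 1.42×10^10.
P = 8.87 W.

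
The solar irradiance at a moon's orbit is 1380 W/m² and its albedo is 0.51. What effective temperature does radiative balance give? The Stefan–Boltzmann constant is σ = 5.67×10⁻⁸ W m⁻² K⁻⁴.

Power absorbed = (1−a)S·πR²; power emitted = 4πR²σT⁴. Equating and cancelling πR²:
T = ((1−a)S / 4σ)^(1/4) = (676 / (4 × 5.67×10⁻⁸))^(1/4) = (2.98×10^9)^(1/4).
T = 234 K.

T ≈ 234 K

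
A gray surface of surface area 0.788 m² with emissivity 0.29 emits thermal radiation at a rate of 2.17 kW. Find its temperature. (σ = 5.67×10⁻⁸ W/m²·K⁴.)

T ≈ 640 K

From P = εσAT⁴, T = (P / εσA)^(1/4) = (2170 / (0.29 × 5.67×10⁻⁸ × 0.788))^(1/4).
T = (1.67×10^11)^(1/4) = 640 K.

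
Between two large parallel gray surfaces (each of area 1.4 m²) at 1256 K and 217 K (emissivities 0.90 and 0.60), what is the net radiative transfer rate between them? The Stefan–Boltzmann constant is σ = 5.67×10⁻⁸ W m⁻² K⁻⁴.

Q ≈ 1.11×10^5 W

For two large parallel gray plates, q = σ(T₁⁴ − T₂⁴) / (1/ε₁ + 1/ε₂ − 1).
1/ε₁ + 1/ε₂ − 1 = 1/0.90 + 1/0.60 − 1 = 1.778.
T₁⁴ − T₂⁴ = 2.49×10^12 − 2.22×10^9 = 2.49×10^12 K⁴.
q = 5.67×10⁻⁸ × 2.49×10^12 / 1.778 = 79300 W/m².
Q = q·A = 79300 × 1.4 = 1.11×10^5 W.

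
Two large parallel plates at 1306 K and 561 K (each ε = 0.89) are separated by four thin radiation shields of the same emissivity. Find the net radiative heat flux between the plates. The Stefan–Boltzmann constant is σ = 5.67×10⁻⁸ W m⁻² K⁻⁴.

q ≈ 25600 W/m²

Each of the 5 gaps contributes resistance (2/ε − 1) = 2/0.89 − 1 = 1.247; total = 6.236.
q = σ(T₁⁴ − T₂⁴) / 6.236 = 5.67×10⁻⁸ × 2.81×10^12 / 6.236 = 25600 W/m².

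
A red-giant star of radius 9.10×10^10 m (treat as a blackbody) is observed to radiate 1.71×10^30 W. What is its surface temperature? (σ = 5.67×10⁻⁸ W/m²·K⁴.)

T ≈ 4130 K

A = 4πr² = 4π × (9.10×10^10)² = 1.04×10^23 m².
From P = σAT⁴, T = (P / σA)^(1/4) = (1.71×10^30 / (5.67×10⁻⁸ × 1.04×10^23))^(1/4).
T = (2.90×10^14)^(1/4) = 4130 K.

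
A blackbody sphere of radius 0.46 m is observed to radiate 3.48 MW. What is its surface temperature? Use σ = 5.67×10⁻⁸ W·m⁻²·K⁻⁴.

A = 4πr² = 4π × (0.46)² = 2.66 m².
From P = σAT⁴, T = (P / σA)^(1/4) = (3.48×10^6 / (5.67×10⁻⁸ × 2.66))^(1/4).
T = (2.31×10^13)^(1/4) = 2190 K.

T ≈ 2190 K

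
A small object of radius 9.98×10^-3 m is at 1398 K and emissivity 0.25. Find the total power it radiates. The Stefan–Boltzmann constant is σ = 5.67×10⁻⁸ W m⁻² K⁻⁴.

A = 4πr² = 4π × (9.98×10^-3)² = 1.25×10^-3 m².
P = εσAT⁴ = 0.25 × 5.67×10⁻⁸ × 1.25×10^-3 × (1398)⁴ = 0.25 × 5.67×10⁻⁸ × 1.25×10^-3 × 3.82×10^12.
P = 67.8 W.

P ≈ 67.8 W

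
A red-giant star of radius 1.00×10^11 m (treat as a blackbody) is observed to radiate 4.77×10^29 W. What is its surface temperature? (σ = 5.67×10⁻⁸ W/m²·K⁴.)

A = 4πr² = 4π × (1.00×10^11)² = 1.26×10^23 m².
From P = σAT⁴, T = (P / σA)^(1/4) = (4.77×10^29 / (5.67×10⁻⁸ × 1.26×10^23))^(1/4).
T = (6.69×10^13)^(1/4) = 2860 K.

T ≈ 2860 K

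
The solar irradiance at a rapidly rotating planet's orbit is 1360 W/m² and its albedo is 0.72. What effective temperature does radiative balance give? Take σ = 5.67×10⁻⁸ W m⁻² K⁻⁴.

T ≈ 202 K

Power absorbed = (1−a)S·πR²; power emitted = 4πR²σT⁴. Equating and cancelling πR²:
T = ((1−a)S / 4σ)^(1/4) = (381 / (4 × 5.67×10⁻⁸))^(1/4) = (1.68×10^9)^(1/4).
T = 202 K.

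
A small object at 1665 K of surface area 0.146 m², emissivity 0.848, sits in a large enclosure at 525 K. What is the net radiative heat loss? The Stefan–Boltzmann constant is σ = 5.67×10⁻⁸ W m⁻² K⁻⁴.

Q = εσA(T⁴ − T_s⁴). T⁴ − T_s⁴ = (1665)⁴ − (525)⁴ = 7.69×10^12 − 7.60×10^10 = 7.61×10^12 K⁴.
Q = 0.848 × 5.67×10⁻⁸ × 0.146 × 7.61×10^12 = 53400 W.

Q ≈ 53400 W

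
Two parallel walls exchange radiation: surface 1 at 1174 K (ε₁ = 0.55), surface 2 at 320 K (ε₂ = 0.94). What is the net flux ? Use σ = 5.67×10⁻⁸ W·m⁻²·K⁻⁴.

For two large parallel gray plates, q = σ(T₁⁴ − T₂⁴) / (1/ε₁ + 1/ε₂ − 1).
1/ε₁ + 1/ε₂ − 1 = 1/0.55 + 1/0.94 − 1 = 1.882.
T₁⁴ − T₂⁴ = 1.90×10^12 − 1.05×10^10 = 1.89×10^12 K⁴.
q = 5.67×10⁻⁸ × 1.89×10^12 / 1.882 = 56900 W/m².

q ≈ 56900 W/m²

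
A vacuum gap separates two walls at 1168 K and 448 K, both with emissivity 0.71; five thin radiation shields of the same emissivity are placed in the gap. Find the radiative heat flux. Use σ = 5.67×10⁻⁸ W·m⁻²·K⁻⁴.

Each of the 6 gaps contributes resistance (2/ε − 1) = 2/0.71 − 1 = 1.817; total = 10.90.
q = σ(T₁⁴ − T₂⁴) / 10.90 = 5.67×10⁻⁸ × 1.82×10^12 / 10.90 = 9470 W/m².

q ≈ 9470 W/m²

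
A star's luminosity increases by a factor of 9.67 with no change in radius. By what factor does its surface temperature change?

P ∝ T⁴ ⇒ T ∝ P^(1/4), so T scales by (9.67)^(1/4) = 1.76.

factor ≈ 1.76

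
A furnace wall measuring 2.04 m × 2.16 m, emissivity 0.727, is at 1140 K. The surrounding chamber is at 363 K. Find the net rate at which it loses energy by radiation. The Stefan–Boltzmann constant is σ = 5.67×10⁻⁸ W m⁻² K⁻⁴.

A = 2.04 × 2.16 = 4.41 m².
Q = εσA(T⁴ − T_s⁴). T⁴ − T_s⁴ = (1140)⁴ − (363)⁴ = 1.69×10^12 − 1.74×10^10 = 1.67×10^12 K⁴.
Q = 0.727 × 5.67×10⁻⁸ × 4.41 × 1.67×10^12 = 3.04×10^5 W.

Q ≈ 3.04×10^5 W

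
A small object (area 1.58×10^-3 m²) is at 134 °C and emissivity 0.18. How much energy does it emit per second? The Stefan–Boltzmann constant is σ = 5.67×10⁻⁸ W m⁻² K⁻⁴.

P ≈ 0.442 W

134 °C = 407 K.
Stefan–Boltzmann: P = εσAT⁴ = 0.18 × 5.67×10⁻⁸ × 1.58×10^-3 × (407)⁴ = 0.18 × 5.67×10⁻⁸ × 1.58×10^-3 × 2.74×10^10.
P = 0.442 W.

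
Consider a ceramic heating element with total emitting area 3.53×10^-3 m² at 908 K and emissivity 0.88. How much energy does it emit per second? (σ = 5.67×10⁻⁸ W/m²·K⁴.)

P ≈ 120 W

Stefan–Boltzmann: P = εσAT⁴ = 0.88 × 5.67×10⁻⁸ × 3.53×10^-3 × (908)⁴ = 0.88 × 5.67×10⁻⁸ × 3.53×10^-3 × 6.80×10^11.
P = 120 W.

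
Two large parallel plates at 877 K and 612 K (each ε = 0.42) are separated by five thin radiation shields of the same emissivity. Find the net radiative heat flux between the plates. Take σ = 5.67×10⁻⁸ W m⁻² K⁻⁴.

q ≈ 1130 W/m²

Each of the 6 gaps contributes resistance (2/ε − 1) = 2/0.42 − 1 = 3.762; total = 22.57.
q = σ(T₁⁴ − T₂⁴) / 22.57 = 5.67×10⁻⁸ × 4.51×10^11 / 22.57 = 1130 W/m².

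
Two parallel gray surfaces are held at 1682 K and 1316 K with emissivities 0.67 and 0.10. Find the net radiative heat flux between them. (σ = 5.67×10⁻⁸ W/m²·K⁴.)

q ≈ 27000 W/m²

For two large parallel gray plates, q = σ(T₁⁴ − T₂⁴) / (1/ε₁ + 1/ε₂ − 1).
1/ε₁ + 1/ε₂ − 1 = 1/0.67 + 1/0.10 − 1 = 10.49.
T₁⁴ − T₂⁴ = 8.00×10^12 − 3.00×10^12 = 5.00×10^12 K⁴.
q = 5.67×10⁻⁸ × 5.00×10^12 / 10.49 = 27000 W/m².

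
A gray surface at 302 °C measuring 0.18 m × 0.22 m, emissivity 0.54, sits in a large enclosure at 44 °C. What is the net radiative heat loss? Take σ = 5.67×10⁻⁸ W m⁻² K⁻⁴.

Q ≈ 120 W

A = 0.18 × 0.22 = 0.0396 m².
Convert: 302 °C = 575 K; 44 °C = 317 K.
Q = εσA(T⁴ − T_s⁴). T⁴ − T_s⁴ = (575)⁴ − (317)⁴ = 1.09×10^11 − 1.01×10^10 = 9.92×10^10 K⁴.
Q = 0.54 × 5.67×10⁻⁸ × 0.0396 × 9.92×10^10 = 120 W.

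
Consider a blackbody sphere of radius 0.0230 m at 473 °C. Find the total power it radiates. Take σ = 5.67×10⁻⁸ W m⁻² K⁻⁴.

A = 4πr² = 4π × (0.0230)² = 6.65×10^-3 m².
473 °C = 746 K.
P = σAT⁴ = 5.67×10⁻⁸ × 6.65×10^-3 × (746)⁴ = 5.67×10⁻⁸ × 6.65×10^-3 × 3.10×10^11.
P = 117 W.

P ≈ 117 W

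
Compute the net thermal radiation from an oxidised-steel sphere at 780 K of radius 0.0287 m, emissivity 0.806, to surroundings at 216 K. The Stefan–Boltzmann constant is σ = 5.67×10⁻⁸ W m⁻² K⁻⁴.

Q ≈ 174 W

A = 4πr² = 4π × (0.0287)² = 0.0104 m².
Q = εσA(T⁴ − T_s⁴). T⁴ − T_s⁴ = (780)⁴ − (216)⁴ = 3.70×10^11 − 2.18×10^9 = 3.68×10^11 K⁴.
Q = 0.806 × 5.67×10⁻⁸ × 0.0104 × 3.68×10^11 = 174 W.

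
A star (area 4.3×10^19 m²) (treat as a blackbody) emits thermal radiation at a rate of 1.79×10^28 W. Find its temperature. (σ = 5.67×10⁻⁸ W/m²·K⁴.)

T ≈ 9260 K

From P = σAT⁴, T = (P / σA)^(1/4) = (1.79×10^28 / (5.67×10⁻⁸ × 4.30×10^19))^(1/4).
T = (7.34×10^15)^(1/4) = 9260 K.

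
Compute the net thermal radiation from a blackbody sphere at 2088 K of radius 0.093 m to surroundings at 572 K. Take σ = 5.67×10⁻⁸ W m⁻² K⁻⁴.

A = 4πr² = 4π × (0.093)² = 0.109 m².
Q = σA(T⁴ − T_s⁴). T⁴ − T_s⁴ = (2088)⁴ − (572)⁴ = 1.90×10^13 − 1.07×10^11 = 1.89×10^13 K⁴.
Q = 5.67×10⁻⁸ × 0.109 × 1.89×10^13 = 1.16×10^5 W.

Q ≈ 1.16×10^5 W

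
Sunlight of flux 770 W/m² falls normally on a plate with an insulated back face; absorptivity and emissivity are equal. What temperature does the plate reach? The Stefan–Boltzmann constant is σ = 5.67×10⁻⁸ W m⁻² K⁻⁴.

T ≈ 341 K

Absorbed flux αS = emitted flux εσT⁴ (one radiating face); with α = ε, T = (S/σ)^(1/4).
T = (770 / 5.67×10⁻⁸)^(1/4) = (1.36×10^10)^(1/4).
T = 341 K.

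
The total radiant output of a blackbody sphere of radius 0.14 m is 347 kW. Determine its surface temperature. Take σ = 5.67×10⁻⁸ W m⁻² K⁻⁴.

T ≈ 2230 K

A = 4πr² = 4π × (0.14)² = 0.246 m².
From P = σAT⁴, T = (P / σA)^(1/4) = (3.47×10^5 / (5.67×10⁻⁸ × 0.246))^(1/4).
T = (2.48×10^13)^(1/4) = 2230 K.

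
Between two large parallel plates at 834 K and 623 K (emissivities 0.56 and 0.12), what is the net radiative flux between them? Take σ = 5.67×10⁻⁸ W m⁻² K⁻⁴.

q ≈ 2070 W/m²

For two large parallel gray plates, q = σ(T₁⁴ − T₂⁴) / (1/ε₁ + 1/ε₂ − 1).
1/ε₁ + 1/ε₂ − 1 = 1/0.56 + 1/0.12 − 1 = 9.119.
T₁⁴ − T₂⁴ = 4.84×10^11 − 1.51×10^11 = 3.33×10^11 K⁴.
q = 5.67×10⁻⁸ × 3.33×10^11 / 9.119 = 2070 W/m².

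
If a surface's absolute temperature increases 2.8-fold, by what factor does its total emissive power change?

P ∝ T⁴, so the power scales as (2.8)⁴ = 61.5.

factor ≈ 61.5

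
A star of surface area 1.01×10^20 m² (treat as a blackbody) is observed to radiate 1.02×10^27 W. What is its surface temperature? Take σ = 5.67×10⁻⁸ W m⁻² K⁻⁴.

From P = σAT⁴, T = (P / σA)^(1/4) = (1.02×10^27 / (5.67×10⁻⁸ × 1.01×10^20))^(1/4).
T = (1.78×10^14)^(1/4) = 3650 K.

T ≈ 3650 K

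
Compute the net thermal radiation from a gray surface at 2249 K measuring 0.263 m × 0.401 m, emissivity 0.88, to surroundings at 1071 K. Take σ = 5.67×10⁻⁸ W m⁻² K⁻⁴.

A = 0.263 × 0.401 = 0.105 m².
Q = εσA(T⁴ − T_s⁴). T⁴ − T_s⁴ = (2249)⁴ − (1071)⁴ = 2.56×10^13 − 1.32×10^12 = 2.43×10^13 K⁴.
Q = 0.88 × 5.67×10⁻⁸ × 0.105 × 2.43×10^13 = 1.28×10^5 W.

Q ≈ 1.28×10^5 W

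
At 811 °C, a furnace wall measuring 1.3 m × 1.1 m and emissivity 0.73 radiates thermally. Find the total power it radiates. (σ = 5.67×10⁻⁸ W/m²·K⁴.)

P ≈ 81700 W

A = 1.3 × 1.1 = 1.43 m².
811 °C = 1084 K.
P = εσAT⁴ = 0.73 × 5.67×10⁻⁸ × 1.43 × (1084)⁴ = 0.73 × 5.67×10⁻⁸ × 1.43 × 1.38×10^12.
P = 81700 W.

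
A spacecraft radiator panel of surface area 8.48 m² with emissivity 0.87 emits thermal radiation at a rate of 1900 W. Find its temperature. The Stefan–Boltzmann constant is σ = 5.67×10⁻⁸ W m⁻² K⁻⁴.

T ≈ 260 K

From P = εσAT⁴, T = (P / εσA)^(1/4) = (1900 / (0.87 × 5.67×10⁻⁸ × 8.48))^(1/4).
T = (4.54×10^9)^(1/4) = 260 K.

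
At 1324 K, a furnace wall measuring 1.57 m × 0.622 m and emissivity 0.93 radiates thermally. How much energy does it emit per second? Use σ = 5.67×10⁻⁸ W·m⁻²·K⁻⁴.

A = 1.57 × 0.622 = 0.977 m².
Stefan–Boltzmann: P = εσAT⁴ = 0.93 × 5.67×10⁻⁸ × 0.977 × (1324)⁴ = 0.93 × 5.67×10⁻⁸ × 0.977 × 3.07×10^12.
P = 1.58×10^5 W.

P ≈ 1.58×10^5 W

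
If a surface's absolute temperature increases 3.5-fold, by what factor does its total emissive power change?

P ∝ T⁴, so the power scales as (3.5)⁴ = 150.

factor ≈ 150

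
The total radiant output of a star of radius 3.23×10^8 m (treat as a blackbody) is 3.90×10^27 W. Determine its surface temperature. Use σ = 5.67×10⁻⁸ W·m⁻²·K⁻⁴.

T ≈ 15100 K

A = 4πr² = 4π × (3.23×10^8)² = 1.31×10^18 m².
From P = σAT⁴, T = (P / σA)^(1/4) = (3.90×10^27 / (5.67×10⁻⁸ × 1.31×10^18))^(1/4).
T = (5.25×10^16)^(1/4) = 15100 K.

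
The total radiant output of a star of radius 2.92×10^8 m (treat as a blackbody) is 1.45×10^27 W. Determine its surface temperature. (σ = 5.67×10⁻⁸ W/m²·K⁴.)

T ≈ 12400 K

A = 4πr² = 4π × (2.92×10^8)² = 1.07×10^18 m².
From P = σAT⁴, T = (P / σA)^(1/4) = (1.45×10^27 / (5.67×10⁻⁸ × 1.07×10^18))^(1/4).
T = (2.39×10^16)^(1/4) = 12400 K.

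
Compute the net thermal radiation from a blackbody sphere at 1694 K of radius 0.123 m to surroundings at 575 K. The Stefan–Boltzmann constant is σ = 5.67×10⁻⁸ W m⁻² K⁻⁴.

Q ≈ 87600 W

A = 4πr² = 4π × (0.123)² = 0.190 m².
Q = σA(T⁴ − T_s⁴). T⁴ − T_s⁴ = (1694)⁴ − (575)⁴ = 8.23×10^12 − 1.09×10^11 = 8.13×10^12 K⁴.
Q = 5.67×10⁻⁸ × 0.190 × 8.13×10^12 = 87600 W.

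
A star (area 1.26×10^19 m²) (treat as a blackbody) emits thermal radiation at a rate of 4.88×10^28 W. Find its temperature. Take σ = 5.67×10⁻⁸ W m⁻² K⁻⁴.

From P = σAT⁴, T = (P / σA)^(1/4) = (4.88×10^28 / (5.67×10⁻⁸ × 1.26×10^19))^(1/4).
T = (6.83×10^16)^(1/4) = 16200 K.

T ≈ 16200 K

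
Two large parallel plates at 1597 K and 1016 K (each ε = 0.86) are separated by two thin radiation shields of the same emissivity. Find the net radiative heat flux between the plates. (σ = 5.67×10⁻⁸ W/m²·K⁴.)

q ≈ 77500 W/m²

Each of the 3 gaps contributes resistance (2/ε − 1) = 2/0.86 − 1 = 1.326; total = 3.977.
q = σ(T₁⁴ − T₂⁴) / 3.977 = 5.67×10⁻⁸ × 5.44×10^12 / 3.977 = 77500 W/m².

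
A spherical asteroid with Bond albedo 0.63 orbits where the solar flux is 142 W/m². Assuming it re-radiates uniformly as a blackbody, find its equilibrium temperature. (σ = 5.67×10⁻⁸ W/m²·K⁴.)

T ≈ 123 K

Power absorbed = (1−a)S·πR²; power emitted = 4πR²σT⁴. Equating and cancelling πR²:
T = ((1−a)S / 4σ)^(1/4) = (52.5 / (4 × 5.67×10⁻⁸))^(1/4) = (2.32×10^8)^(1/4).
T = 123 K.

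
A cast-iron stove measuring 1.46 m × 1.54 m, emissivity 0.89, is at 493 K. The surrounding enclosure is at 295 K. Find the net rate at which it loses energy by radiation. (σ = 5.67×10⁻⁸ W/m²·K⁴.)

Q ≈ 5840 W

A = 1.46 × 1.54 = 2.25 m².
Q = εσA(T⁴ − T_s⁴). T⁴ − T_s⁴ = (493)⁴ − (295)⁴ = 5.91×10^10 − 7.57×10^9 = 5.15×10^10 K⁴.
Q = 0.89 × 5.67×10⁻⁸ × 2.25 × 5.15×10^10 = 5840 W.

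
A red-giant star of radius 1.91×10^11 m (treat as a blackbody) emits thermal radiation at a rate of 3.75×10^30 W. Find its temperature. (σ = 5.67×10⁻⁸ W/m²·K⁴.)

T ≈ 3470 K

A = 4πr² = 4π × (1.91×10^11)² = 4.58×10^23 m².
From P = σAT⁴, T = (P / σA)^(1/4) = (3.75×10^30 / (5.67×10⁻⁸ × 4.58×10^23))^(1/4).
T = (1.44×10^14)^(1/4) = 3470 K.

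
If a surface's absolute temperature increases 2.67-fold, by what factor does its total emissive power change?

P ∝ T⁴, so the power scales as (2.67)⁴ = 50.8.

factor ≈ 50.8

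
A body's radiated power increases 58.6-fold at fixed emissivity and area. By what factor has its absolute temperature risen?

factor ≈ 2.77

P ∝ T⁴ ⇒ T ∝ P^(1/4), so T scales by (58.6)^(1/4) = 2.77.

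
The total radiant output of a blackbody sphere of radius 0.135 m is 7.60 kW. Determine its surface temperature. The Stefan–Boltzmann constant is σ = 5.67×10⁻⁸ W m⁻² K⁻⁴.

A = 4πr² = 4π × (0.135)² = 0.229 m².
From P = σAT⁴, T = (P / σA)^(1/4) = (7600 / (5.67×10⁻⁸ × 0.229))^(1/4).
T = (5.85×10^11)^(1/4) = 875 K.

T ≈ 875 K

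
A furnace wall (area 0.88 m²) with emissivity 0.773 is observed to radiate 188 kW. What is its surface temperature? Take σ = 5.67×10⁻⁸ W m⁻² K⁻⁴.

T ≈ 1490 K

From P = εσAT⁴, T = (P / εσA)^(1/4) = (1.88×10^5 / (0.773 × 5.67×10⁻⁸ × 0.880))^(1/4).
T = (4.87×10^12)^(1/4) = 1490 K.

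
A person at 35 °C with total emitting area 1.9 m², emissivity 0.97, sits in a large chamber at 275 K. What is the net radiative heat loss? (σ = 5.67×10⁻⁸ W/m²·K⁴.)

Convert: 35 °C = 308 K.
Q = εσA(T⁴ − T_s⁴). T⁴ − T_s⁴ = (308)⁴ − (275)⁴ = 9.00×10^9 − 5.72×10^9 = 3.28×10^9 K⁴.
Q = 0.97 × 5.67×10⁻⁸ × 1.90 × 3.28×10^9 = 343 W.

Q ≈ 343 W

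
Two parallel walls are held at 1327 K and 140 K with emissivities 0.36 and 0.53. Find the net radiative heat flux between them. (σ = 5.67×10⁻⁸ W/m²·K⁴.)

q ≈ 48000 W/m²

For two large parallel gray plates, q = σ(T₁⁴ − T₂⁴) / (1/ε₁ + 1/ε₂ − 1).
1/ε₁ + 1/ε₂ − 1 = 1/0.36 + 1/0.53 − 1 = 3.665.
T₁⁴ − T₂⁴ = 3.10×10^12 − 3.84×10^8 = 3.10×10^12 K⁴.
q = 5.67×10⁻⁸ × 3.10×10^12 / 3.665 = 48000 W/m².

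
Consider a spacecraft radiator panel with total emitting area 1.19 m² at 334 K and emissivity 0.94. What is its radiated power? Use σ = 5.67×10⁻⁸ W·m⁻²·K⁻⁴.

P = εσAT⁴ = 0.94 × 5.67×10⁻⁸ × 1.19 × (334)⁴ = 0.94 × 5.67×10⁻⁸ × 1.19 × 1.24×10^10.
P = 789 W.

P ≈ 789 W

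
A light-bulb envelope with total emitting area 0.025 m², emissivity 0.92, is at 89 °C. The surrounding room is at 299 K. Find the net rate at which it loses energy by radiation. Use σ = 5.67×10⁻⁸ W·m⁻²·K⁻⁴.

Q ≈ 12.0 W

Convert: 89 °C = 362 K.
Q = εσA(T⁴ − T_s⁴). T⁴ − T_s⁴ = (362)⁴ − (299)⁴ = 1.72×10^10 − 7.99×10^9 = 9.18×10^9 K⁴.
Q = 0.92 × 5.67×10⁻⁸ × 0.0250 × 9.18×10^9 = 12.0 W.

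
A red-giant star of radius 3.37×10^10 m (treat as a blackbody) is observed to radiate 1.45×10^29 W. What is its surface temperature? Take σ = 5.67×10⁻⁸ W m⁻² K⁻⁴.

A = 4πr² = 4π × (3.37×10^10)² = 1.43×10^22 m².
From P = σAT⁴, T = (P / σA)^(1/4) = (1.45×10^29 / (5.67×10⁻⁸ × 1.43×10^22))^(1/4).
T = (1.79×10^14)^(1/4) = 3660 K.

T ≈ 3660 K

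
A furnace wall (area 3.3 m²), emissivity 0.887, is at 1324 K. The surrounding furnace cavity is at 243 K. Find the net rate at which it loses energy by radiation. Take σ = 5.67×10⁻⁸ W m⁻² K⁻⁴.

Q ≈ 5.09×10^5 W

Q = εσA(T⁴ − T_s⁴). T⁴ − T_s⁴ = (1324)⁴ − (243)⁴ = 3.07×10^12 − 3.49×10^9 = 3.07×10^12 K⁴.
Q = 0.887 × 5.67×10⁻⁸ × 3.30 × 3.07×10^12 = 5.09×10^5 W.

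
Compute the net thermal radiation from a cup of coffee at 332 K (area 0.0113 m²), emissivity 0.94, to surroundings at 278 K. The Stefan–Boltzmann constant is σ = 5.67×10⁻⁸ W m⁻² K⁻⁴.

Q ≈ 3.72 W

Q = εσA(T⁴ − T_s⁴). T⁴ − T_s⁴ = (332)⁴ − (278)⁴ = 1.21×10^10 − 5.97×10^9 = 6.18×10^9 K⁴.
Q = 0.94 × 5.67×10⁻⁸ × 0.0113 × 6.18×10^9 = 3.72 W.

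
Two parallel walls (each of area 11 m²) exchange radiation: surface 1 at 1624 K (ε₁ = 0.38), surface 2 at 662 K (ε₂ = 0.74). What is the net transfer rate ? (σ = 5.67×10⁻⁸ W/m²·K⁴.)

Q ≈ 1.41×10^6 W

For two large parallel gray plates, q = σ(T₁⁴ − T₂⁴) / (1/ε₁ + 1/ε₂ − 1).
1/ε₁ + 1/ε₂ − 1 = 1/0.38 + 1/0.74 − 1 = 2.983.
T₁⁴ − T₂⁴ = 6.96×10^12 − 1.92×10^11 = 6.76×10^12 K⁴.
q = 5.67×10⁻⁸ × 6.76×10^12 / 2.983 = 1.29×10^5 W/m².
Q = q·A = 1.29×10^5 × 11 = 1.41×10^6 W.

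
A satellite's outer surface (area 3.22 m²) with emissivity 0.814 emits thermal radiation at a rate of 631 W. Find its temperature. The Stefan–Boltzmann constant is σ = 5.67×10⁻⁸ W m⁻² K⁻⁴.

From P = εσAT⁴, T = (P / εσA)^(1/4) = (631 / (0.814 × 5.67×10⁻⁸ × 3.22))^(1/4).
T = (4.25×10^9)^(1/4) = 255 K.

T ≈ 255 K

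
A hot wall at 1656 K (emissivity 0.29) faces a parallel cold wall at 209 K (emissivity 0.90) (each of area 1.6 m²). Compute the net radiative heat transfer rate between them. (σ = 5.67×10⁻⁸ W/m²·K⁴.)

For two large parallel gray plates, q = σ(T₁⁴ − T₂⁴) / (1/ε₁ + 1/ε₂ − 1).
1/ε₁ + 1/ε₂ − 1 = 1/0.29 + 1/0.90 − 1 = 3.559.
T₁⁴ − T₂⁴ = 7.52×10^12 − 1.91×10^9 = 7.52×10^12 K⁴.
q = 5.67×10⁻⁸ × 7.52×10^12 / 3.559 = 1.20×10^5 W/m².
Q = q·A = 1.20×10^5 × 1.6 = 1.92×10^5 W.

Q ≈ 1.92×10^5 W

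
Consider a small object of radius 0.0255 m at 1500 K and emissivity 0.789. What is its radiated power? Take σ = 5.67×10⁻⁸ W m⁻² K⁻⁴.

A = 4πr² = 4π × (0.0255)² = 8.17×10^-3 m².
P = εσAT⁴ = 0.789 × 5.67×10⁻⁸ × 8.17×10^-3 × (1500)⁴ = 0.789 × 5.67×10⁻⁸ × 8.17×10^-3 × 5.06×10^12.
P = 1850 W.

P ≈ 1850 W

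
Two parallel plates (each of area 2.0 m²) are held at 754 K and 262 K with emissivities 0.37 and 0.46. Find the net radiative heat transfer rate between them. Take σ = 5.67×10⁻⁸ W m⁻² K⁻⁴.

Q ≈ 9320 W

For two large parallel gray plates, q = σ(T₁⁴ − T₂⁴) / (1/ε₁ + 1/ε₂ − 1).
1/ε₁ + 1/ε₂ − 1 = 1/0.37 + 1/0.46 − 1 = 3.877.
T₁⁴ − T₂⁴ = 3.23×10^11 − 4.71×10^9 = 3.18×10^11 K⁴.
q = 5.67×10⁻⁸ × 3.18×10^11 / 3.877 = 4660 W/m².
Q = q·A = 4660 × 2.0 = 9320 W.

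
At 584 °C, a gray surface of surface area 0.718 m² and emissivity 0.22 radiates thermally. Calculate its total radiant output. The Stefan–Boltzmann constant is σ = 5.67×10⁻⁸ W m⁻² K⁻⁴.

584 °C = 857 K.
P = εσAT⁴ = 0.22 × 5.67×10⁻⁸ × 0.718 × (857)⁴ = 0.22 × 5.67×10⁻⁸ × 0.718 × 5.39×10^11.
P = 4830 W.

P ≈ 4830 W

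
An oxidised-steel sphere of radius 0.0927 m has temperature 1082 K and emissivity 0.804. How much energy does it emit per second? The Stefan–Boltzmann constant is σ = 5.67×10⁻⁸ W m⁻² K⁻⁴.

A = 4πr² = 4π × (0.0927)² = 0.108 m².
P = εσAT⁴ = 0.804 × 5.67×10⁻⁸ × 0.108 × (1082)⁴ = 0.804 × 5.67×10⁻⁸ × 0.108 × 1.37×10^12.
P = 6750 W.

P ≈ 6750 W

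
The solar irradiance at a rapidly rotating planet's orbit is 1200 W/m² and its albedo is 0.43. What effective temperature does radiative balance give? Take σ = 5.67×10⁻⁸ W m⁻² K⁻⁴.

T ≈ 234 K

Power absorbed = (1−a)S·πR²; power emitted = 4πR²σT⁴. Equating and cancelling πR²:
T = ((1−a)S / 4σ)^(1/4) = (684 / (4 × 5.67×10⁻⁸))^(1/4) = (3.02×10^9)^(1/4).
T = 234 K.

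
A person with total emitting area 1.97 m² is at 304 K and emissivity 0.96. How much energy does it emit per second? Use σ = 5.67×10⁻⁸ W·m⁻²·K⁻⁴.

P = εσAT⁴ = 0.96 × 5.67×10⁻⁸ × 1.97 × (304)⁴ = 0.96 × 5.67×10⁻⁸ × 1.97 × 8.54×10^9.
P = 916 W.

P ≈ 916 W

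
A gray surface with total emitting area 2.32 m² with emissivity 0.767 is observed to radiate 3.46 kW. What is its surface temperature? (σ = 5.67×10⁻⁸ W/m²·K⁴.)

From P = εσAT⁴, T = (P / εσA)^(1/4) = (3460 / (0.767 × 5.67×10⁻⁸ × 2.32))^(1/4).
T = (3.43×10^10)^(1/4) = 430 K.

T ≈ 430 K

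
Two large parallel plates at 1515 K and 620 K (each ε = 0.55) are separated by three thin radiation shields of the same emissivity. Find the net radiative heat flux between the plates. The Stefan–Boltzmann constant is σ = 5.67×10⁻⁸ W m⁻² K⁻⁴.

q ≈ 27500 W/m²

Each of the 4 gaps contributes resistance (2/ε − 1) = 2/0.55 − 1 = 2.636; total = 10.55.
q = σ(T₁⁴ − T₂⁴) / 10.55 = 5.67×10⁻⁸ × 5.12×10^12 / 10.55 = 27500 W/m².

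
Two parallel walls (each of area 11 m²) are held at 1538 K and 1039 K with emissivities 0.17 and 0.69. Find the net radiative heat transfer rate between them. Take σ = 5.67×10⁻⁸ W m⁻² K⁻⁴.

Q ≈ 4.36×10^5 W

For two large parallel gray plates, q = σ(T₁⁴ − T₂⁴) / (1/ε₁ + 1/ε₂ − 1).
1/ε₁ + 1/ε₂ − 1 = 1/0.17 + 1/0.69 − 1 = 6.332.
T₁⁴ − T₂⁴ = 5.60×10^12 − 1.17×10^12 = 4.43×10^12 K⁴.
q = 5.67×10⁻⁸ × 4.43×10^12 / 6.332 = 39700 W/m².
Q = q·A = 39700 × 11 = 4.36×10^5 W.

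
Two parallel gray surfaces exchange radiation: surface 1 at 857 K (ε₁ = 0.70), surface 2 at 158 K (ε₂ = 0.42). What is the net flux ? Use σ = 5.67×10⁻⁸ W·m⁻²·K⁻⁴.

For two large parallel gray plates, q = σ(T₁⁴ − T₂⁴) / (1/ε₁ + 1/ε₂ − 1).
1/ε₁ + 1/ε₂ − 1 = 1/0.70 + 1/0.42 − 1 = 2.810.
T₁⁴ − T₂⁴ = 5.39×10^11 − 6.23×10^8 = 5.39×10^11 K⁴.
q = 5.67×10⁻⁸ × 5.39×10^11 / 2.810 = 10900 W/m².

q ≈ 10900 W/m²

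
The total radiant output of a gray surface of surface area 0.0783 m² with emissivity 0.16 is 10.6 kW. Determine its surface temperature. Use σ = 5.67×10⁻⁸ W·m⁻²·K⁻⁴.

From P = εσAT⁴, T = (P / εσA)^(1/4) = (10600 / (0.16 × 5.67×10⁻⁸ × 0.0783))^(1/4).
T = (1.49×10^13)^(1/4) = 1970 K.

T ≈ 1970 K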